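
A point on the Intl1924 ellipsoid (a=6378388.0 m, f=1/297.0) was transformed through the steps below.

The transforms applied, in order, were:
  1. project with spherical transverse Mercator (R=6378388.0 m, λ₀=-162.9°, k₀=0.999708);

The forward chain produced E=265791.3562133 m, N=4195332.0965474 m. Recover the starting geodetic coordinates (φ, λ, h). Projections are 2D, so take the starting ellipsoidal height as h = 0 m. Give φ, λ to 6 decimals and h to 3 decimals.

start: E=265791.3562, N=4195332.0965 m
→ tm⁻¹: φ=37.65840600°, λ=-159.88362100°

φ=37.658406°, λ=-159.883621°, h=0.000 m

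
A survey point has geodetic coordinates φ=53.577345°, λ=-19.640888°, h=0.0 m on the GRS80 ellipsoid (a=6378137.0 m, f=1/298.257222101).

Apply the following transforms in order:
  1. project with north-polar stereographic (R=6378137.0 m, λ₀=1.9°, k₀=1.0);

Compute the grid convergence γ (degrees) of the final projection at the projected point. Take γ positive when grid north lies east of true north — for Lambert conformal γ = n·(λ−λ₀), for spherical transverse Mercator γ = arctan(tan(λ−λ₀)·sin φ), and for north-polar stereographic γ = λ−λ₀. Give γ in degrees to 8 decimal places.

-21.54088800

start: φ=53.577345°, λ=-19.640888°, h=0.000 m
→ into stereo (λ₀=1.9°): φ=53.57734500°, λ−λ₀=-21.54088800°
convergence γ = -21.54088800°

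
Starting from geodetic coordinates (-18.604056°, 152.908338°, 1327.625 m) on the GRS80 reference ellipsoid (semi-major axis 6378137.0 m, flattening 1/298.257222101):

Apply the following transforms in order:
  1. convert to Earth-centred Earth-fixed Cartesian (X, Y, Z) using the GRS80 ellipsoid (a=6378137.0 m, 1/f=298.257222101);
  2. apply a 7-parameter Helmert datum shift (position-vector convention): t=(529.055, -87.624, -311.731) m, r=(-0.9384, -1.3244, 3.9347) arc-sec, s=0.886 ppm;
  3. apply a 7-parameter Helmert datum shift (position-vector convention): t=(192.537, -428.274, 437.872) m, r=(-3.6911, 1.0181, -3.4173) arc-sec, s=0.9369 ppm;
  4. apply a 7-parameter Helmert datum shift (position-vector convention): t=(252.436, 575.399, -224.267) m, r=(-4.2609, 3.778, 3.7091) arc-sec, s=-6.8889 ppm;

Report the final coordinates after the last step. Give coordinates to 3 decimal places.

start: φ=-18.604056°, λ=152.908338°, h=1327.625 m
→ ECEF (a=6378137.000, f=1/298.257222101): X=-5384560.4656, Y=2754430.0886, Z=-2022284.8626
→ Helmert 7p (PV): X=-5384075.7399, Y=2754232.9889, Z=-2022645.4902
→ Helmert 7p (PV): X=-5383852.5999, Y=2753860.3011, Z=-2022232.2250
→ Helmert 7p (PV): X=-5383649.6348, Y=2754278.1423, Z=-2022400.8369

X=-5383649.635 m, Y=2754278.142 m, Z=-2022400.837 m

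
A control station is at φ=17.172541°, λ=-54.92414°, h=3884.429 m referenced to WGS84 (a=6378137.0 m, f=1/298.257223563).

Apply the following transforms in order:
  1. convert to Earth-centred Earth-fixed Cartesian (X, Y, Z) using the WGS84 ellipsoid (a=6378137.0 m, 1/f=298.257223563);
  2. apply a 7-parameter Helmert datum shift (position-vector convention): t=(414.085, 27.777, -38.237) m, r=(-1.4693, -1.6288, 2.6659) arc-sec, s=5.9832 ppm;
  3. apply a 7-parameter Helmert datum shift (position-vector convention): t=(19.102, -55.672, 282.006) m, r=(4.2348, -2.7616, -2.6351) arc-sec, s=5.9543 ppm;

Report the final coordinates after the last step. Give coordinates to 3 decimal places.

X=3505456.698 m, Y=-4991721.296 m, Z=1872506.439 m

start: φ=17.172541°, λ=-54.924140°, h=3884.429 m
→ ECEF (a=6378137.000, f=1/298.257223563): X=3505020.7729, Y=-4991609.2287, Z=1872232.6321
→ Helmert 7p (PV): X=3505505.5598, Y=-4991552.6793, Z=1872268.8324
→ Helmert 7p (PV): X=3505456.6983, Y=-4991721.2964, Z=1872506.4390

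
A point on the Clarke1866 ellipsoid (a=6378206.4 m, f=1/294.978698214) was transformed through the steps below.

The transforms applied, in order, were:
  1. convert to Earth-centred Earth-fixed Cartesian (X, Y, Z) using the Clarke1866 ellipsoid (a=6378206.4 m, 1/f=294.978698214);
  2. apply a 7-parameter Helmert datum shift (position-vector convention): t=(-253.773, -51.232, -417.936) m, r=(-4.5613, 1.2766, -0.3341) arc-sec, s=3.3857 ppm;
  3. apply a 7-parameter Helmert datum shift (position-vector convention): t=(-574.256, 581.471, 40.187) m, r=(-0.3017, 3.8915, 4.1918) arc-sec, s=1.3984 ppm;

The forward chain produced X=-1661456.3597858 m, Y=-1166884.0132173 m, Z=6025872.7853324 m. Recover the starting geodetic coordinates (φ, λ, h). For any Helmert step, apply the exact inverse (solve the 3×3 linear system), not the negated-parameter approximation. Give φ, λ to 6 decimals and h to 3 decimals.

φ=71.499622°, λ=-144.893196°, h=141.431 m

start: X=-1661456.3598, Y=-1166884.0132, Z=6025872.7853 m
→ Helmert⁻¹: X=-1661017.1921, Y=-1167438.9096, Z=6025791.1266
→ Helmert⁻¹: X=-1660793.2018, Y=-1167519.6764, Z=6026152.5626
→ geod (Bowring, a=6378206.400): φ=71.49962200°, λ=-144.89319600°, h=141.4310 m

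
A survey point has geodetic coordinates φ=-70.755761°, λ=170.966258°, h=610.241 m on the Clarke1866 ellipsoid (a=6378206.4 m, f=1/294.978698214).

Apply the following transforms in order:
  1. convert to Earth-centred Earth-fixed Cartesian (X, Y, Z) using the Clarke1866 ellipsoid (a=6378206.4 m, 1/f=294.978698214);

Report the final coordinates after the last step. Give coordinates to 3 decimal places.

X=-2082643.757 m, Y=331115.738 m, Z=-5999747.584 m

start: φ=-70.755761°, λ=170.966258°, h=610.241 m
→ ECEF (a=6378206.400, f=1/294.978698214): X=-2082643.7568, Y=331115.7381, Z=-5999747.5835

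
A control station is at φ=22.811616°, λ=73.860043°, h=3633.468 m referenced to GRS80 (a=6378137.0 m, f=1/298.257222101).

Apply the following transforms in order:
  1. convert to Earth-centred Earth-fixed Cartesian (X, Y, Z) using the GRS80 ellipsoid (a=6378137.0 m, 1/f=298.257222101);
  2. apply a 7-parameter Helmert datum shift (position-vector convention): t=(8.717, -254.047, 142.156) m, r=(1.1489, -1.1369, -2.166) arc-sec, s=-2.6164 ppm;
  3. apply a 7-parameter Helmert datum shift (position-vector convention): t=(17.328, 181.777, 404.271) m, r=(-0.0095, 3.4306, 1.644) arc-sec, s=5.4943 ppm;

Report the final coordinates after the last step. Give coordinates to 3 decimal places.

start: φ=22.811616°, λ=73.860043°, h=3633.468 m
→ ECEF (a=6378137.000, f=1/298.257222101): X=1636100.0770, Y=5653600.8409, Z=2458910.9564
→ Helmert 7p (PV): X=1636150.3289, Y=5653301.1249, Z=2459087.1874
→ Helmert 7p (PV): X=1636172.4872, Y=5653527.1168, Z=2459477.4964

X=1636172.487 m, Y=5653527.117 m, Z=2459477.496 m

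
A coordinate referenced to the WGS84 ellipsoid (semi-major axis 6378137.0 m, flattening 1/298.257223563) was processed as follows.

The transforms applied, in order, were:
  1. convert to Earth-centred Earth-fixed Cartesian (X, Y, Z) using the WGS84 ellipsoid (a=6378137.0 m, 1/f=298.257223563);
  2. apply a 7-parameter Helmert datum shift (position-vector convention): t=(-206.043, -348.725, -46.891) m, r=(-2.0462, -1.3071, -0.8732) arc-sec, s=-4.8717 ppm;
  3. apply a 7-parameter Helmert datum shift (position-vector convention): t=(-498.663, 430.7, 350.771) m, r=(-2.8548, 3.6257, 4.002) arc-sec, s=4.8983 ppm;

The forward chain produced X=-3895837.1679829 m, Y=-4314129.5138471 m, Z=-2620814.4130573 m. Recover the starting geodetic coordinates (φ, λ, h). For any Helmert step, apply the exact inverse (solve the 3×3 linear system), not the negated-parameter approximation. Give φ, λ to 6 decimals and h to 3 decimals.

φ=-24.418928°, λ=-132.078708°, h=1599.060 m

start: X=-3895837.1680, Y=-4314129.5138, Z=-2620814.4131 m
→ Helmert⁻¹: X=-3895357.0575, Y=-4314427.2215, Z=-2621280.5307
→ Helmert⁻¹: X=-3895168.3383, Y=-4314089.9997, Z=-2621264.5228
→ geod (Bowring, a=6378137.000): φ=-24.41892800°, λ=-132.07870800°, h=1599.0600 m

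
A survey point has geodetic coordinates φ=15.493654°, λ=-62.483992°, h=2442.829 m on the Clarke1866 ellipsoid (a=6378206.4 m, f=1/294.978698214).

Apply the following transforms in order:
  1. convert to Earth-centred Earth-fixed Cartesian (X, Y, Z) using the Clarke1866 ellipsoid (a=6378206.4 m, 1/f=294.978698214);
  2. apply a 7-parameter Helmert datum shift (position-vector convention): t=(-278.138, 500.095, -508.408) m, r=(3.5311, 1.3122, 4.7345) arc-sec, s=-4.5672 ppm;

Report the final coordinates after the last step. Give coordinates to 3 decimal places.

X=2841243.718 m, Y=-5453993.821 m, Z=1692721.985 m

start: φ=15.493654°, λ=-62.483992°, h=2442.829 m
→ ECEF (a=6378206.400, f=1/294.978698214): X=2841398.8600, Y=-5454555.0592, Z=1693349.5803
→ Helmert 7p (PV): X=2841243.7179, Y=-5453993.8212, Z=1692721.9848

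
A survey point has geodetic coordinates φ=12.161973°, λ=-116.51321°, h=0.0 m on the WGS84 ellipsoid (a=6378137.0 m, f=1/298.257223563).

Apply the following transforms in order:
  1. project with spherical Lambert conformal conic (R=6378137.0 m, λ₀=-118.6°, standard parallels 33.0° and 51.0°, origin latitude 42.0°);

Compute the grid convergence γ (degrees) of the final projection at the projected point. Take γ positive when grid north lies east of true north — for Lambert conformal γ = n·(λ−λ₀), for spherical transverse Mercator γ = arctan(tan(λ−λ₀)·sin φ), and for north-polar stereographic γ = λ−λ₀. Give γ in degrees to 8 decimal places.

1.40216384

start: φ=12.161973°, λ=-116.513210°, h=0.000 m
→ into lcc (λ₀=-118.6°): φ=12.16197300°, λ−λ₀=2.08679000°
convergence γ = 1.40216384°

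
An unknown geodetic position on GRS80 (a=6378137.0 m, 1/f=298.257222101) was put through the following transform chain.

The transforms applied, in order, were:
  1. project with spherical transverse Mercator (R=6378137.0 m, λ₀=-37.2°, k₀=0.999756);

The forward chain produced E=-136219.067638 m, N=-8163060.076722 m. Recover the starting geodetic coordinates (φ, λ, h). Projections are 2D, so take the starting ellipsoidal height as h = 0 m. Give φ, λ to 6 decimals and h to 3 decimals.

start: E=-136219.0676, N=-8163060.0767 m
→ tm⁻¹: φ=-73.30426800°, λ=-41.46371600°

φ=-73.304268°, λ=-41.463716°, h=0.000 m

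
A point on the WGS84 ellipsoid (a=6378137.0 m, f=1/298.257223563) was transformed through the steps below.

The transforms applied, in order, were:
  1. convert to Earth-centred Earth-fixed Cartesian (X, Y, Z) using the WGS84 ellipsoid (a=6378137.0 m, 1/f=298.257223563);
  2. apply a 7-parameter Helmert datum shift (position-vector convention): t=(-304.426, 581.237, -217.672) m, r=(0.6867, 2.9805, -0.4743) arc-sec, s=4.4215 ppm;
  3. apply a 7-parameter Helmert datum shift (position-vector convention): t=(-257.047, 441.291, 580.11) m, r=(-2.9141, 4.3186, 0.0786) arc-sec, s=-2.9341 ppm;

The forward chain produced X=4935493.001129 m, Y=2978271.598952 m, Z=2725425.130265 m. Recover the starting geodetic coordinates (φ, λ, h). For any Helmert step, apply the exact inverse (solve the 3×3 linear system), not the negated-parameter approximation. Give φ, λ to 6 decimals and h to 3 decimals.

start: X=4935493.0011, Y=2978271.5990, Z=2725425.1303 m
→ Helmert⁻¹: X=4935708.6111, Y=2977798.6658, Z=2724998.4252
→ Helmert⁻¹: X=4935944.9869, Y=2977224.6881, Z=2725265.4597
→ geod (Bowring, a=6378137.000): φ=25.45290200°, λ=31.09721100°, h=1873.3070 m

φ=25.452902°, λ=31.097211°, h=1873.307 m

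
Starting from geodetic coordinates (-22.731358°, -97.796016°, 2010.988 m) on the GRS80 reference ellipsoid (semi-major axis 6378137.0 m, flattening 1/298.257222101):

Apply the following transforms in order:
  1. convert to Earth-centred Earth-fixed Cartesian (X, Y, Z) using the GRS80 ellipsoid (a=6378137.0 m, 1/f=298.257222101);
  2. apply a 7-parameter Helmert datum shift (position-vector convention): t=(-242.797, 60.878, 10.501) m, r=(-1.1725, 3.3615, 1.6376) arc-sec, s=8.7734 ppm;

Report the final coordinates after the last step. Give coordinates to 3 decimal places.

X=-798866.434 m, Y=-5833117.207 m, Z=-2450049.058 m

start: φ=-22.731358°, λ=-97.796016°, h=2010.988 m
→ ECEF (a=6378137.000, f=1/298.257222101): X=-798623.0118, Y=-5833106.6411, Z=-2450084.2374
→ Helmert 7p (PV): X=-798866.4336, Y=-5833117.2073, Z=-2450049.0585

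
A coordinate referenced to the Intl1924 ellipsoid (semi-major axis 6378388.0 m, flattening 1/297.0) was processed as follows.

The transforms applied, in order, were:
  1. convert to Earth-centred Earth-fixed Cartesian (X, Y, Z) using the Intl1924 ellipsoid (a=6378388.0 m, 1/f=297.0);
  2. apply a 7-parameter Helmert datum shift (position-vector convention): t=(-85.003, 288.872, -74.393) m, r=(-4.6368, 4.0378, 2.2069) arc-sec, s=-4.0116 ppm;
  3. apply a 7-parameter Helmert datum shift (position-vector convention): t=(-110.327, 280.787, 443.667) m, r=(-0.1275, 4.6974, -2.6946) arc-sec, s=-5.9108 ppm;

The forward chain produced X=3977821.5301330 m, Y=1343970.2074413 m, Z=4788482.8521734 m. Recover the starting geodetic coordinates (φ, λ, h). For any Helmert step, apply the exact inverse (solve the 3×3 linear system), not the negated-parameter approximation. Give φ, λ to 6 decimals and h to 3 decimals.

start: X=3977821.5301, Y=1343970.2074, Z=4788482.8522 m
→ Helmert⁻¹: X=3977828.7718, Y=1343746.3685, Z=4788158.9067
→ Helmert⁻¹: X=3977850.3692, Y=1343312.6840, Z=4788360.5754
→ geod (Bowring, a=6378388.000): φ=48.94639900°, λ=18.65973000°, h=2153.5240 m

φ=48.946399°, λ=18.659730°, h=2153.524 m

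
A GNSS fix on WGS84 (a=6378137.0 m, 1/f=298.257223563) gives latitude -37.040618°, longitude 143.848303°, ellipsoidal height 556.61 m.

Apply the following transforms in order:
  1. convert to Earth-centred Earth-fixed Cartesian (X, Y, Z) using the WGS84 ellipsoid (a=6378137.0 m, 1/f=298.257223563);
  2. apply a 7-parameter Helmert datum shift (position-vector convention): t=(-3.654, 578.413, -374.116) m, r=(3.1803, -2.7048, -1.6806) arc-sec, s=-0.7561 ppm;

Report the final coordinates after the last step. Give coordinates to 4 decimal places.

X=-4116123.0719 m, Y=3007943.8095 m, Z=-3821706.3389 m

start: φ=-37.040618°, λ=143.848303°, h=556.610 m
→ ECEF (a=6378137.000, f=1/298.257223563): X=-4116197.1427, Y=3007275.2133, Z=-3821327.5033
→ Helmert 7p (PV): X=-4116123.0719, Y=3007943.8095, Z=-3821706.3389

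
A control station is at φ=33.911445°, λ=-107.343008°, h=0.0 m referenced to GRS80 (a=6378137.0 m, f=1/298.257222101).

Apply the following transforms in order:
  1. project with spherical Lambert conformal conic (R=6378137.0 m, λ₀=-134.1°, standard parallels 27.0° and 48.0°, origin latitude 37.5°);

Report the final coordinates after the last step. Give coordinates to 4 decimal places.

start: φ=33.911445°, λ=-107.343008°, h=0.000 m
→ lcc (R=6378137.0, λ₀=-134.1°): E=2402761.6584, N=-47235.5509

E=2402761.6584 m, N=-47235.5509 m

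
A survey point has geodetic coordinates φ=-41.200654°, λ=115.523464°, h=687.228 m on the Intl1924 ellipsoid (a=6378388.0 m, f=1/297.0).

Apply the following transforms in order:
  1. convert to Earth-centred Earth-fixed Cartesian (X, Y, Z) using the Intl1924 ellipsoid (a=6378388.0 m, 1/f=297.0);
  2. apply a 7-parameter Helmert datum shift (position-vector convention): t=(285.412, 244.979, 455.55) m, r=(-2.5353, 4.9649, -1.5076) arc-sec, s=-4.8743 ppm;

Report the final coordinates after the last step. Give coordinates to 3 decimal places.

start: φ=-41.200654°, λ=115.523464°, h=687.228 m
→ ECEF (a=6378388.000, f=1/297.0): X=-2071104.6936, Y=4337588.9320, Z=-4179739.1981
→ Helmert 7p (PV): X=-2070878.0909, Y=4337776.5311, Z=-4179266.7377

X=-2070878.091 m, Y=4337776.531 m, Z=-4179266.738 m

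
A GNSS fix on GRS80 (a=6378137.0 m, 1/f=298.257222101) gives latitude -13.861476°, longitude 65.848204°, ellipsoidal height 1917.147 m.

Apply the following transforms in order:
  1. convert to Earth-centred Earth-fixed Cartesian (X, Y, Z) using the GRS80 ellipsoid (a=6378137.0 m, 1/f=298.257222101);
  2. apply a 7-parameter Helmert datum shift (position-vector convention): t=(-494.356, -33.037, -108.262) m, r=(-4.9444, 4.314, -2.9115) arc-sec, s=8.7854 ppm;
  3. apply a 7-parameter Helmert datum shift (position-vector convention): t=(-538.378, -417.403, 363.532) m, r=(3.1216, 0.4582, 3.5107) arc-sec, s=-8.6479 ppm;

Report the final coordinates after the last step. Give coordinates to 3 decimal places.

start: φ=-13.861476°, λ=65.848204°, h=1917.147 m
→ ECEF (a=6378137.000, f=1/298.257222101): X=2534899.5449, Y=5653122.6993, Z=-1518565.8038
→ Helmert 7p (PV): X=2534475.4947, Y=5653067.1438, Z=-1518875.9375
→ Helmert 7p (PV): X=2533815.6084, Y=5652666.9774, Z=-1518419.3480

X=2533815.608 m, Y=5652666.977 m, Z=-1518419.348 m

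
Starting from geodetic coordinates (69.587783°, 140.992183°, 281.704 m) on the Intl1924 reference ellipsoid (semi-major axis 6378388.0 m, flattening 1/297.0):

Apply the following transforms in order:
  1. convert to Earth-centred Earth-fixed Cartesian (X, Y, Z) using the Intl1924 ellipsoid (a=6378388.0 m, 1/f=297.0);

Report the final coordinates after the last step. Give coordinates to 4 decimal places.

X=-1733852.6199 m, Y=1404437.8846 m, Z=5955559.5075 m

start: φ=69.587783°, λ=140.992183°, h=281.704 m
→ ECEF (a=6378388.000, f=1/297.0): X=-1733852.6199, Y=1404437.8846, Z=5955559.5075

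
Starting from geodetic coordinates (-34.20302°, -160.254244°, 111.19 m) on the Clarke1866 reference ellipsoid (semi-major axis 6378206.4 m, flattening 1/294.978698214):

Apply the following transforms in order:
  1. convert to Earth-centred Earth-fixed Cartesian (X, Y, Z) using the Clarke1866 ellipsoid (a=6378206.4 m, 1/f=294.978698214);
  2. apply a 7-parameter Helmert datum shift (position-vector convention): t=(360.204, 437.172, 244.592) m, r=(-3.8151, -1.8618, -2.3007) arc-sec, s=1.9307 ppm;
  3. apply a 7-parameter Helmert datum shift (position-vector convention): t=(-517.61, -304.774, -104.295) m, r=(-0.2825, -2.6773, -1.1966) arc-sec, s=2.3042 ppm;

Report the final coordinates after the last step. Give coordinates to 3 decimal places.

start: φ=-34.203020°, λ=-160.254244°, h=111.190 m
→ ECEF (a=6378206.400, f=1/294.978698214): X=-4970335.7606, Y=-1784117.2734, Z=-3564970.6270
→ Helmert 7p (PV): X=-4969972.8747, Y=-1783694.0445, Z=-3564744.7822
→ Helmert 7p (PV): X=-4970466.0141, Y=-1783978.9785, Z=-3564919.3581

X=-4970466.014 m, Y=-1783978.979 m, Z=-3564919.358 m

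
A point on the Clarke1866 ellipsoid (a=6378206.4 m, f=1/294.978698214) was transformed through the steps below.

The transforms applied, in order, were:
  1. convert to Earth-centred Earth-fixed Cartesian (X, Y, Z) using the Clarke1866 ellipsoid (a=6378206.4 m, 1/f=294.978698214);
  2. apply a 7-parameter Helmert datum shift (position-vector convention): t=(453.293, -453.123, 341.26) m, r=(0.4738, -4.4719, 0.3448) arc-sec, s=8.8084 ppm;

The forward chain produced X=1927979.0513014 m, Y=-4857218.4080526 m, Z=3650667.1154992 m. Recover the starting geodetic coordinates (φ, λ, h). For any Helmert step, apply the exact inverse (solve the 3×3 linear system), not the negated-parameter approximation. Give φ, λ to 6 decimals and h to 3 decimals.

φ=35.120240°, λ=-68.352395°, h=2894.548 m

start: X=1927979.0513, Y=-4857218.4081, Z=3650667.1155 m
→ Helmert⁻¹: X=1927579.8005, Y=-4856717.3425, Z=3650263.0677
→ geod (Bowring, a=6378206.400): φ=35.12024000°, λ=-68.35239500°, h=2894.5480 m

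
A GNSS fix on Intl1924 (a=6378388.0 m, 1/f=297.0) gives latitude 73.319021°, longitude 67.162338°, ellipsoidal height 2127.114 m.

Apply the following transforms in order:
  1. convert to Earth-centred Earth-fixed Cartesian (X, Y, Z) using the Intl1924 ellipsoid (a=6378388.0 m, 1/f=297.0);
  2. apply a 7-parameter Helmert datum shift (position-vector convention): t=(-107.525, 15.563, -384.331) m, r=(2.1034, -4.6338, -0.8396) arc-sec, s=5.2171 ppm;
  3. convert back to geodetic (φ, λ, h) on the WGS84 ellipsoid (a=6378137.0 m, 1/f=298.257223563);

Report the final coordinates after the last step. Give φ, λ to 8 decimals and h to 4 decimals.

start: φ=73.319021°, λ=67.162338°, h=2127.114 m
→ ECEF (a=6378388.000, f=1/297.0): X=713038.3408, Y=1693134.9013, Z=6089739.7843
→ Helmert 7p (PV): X=712804.6192, Y=1693094.2943, Z=6089420.5087
→ geod (Bowring, a=6378137.000): φ=73.31884813°, λ=67.16856464°, h=1951.6801 m

φ=73.31884813°, λ=67.16856464°, h=1951.6801 m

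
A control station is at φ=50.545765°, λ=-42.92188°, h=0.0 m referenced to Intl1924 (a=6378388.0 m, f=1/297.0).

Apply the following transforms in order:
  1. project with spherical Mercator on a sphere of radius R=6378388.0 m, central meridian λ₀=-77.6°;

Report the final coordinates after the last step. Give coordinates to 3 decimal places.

E=3860502.577 m, N=6541592.166 m

start: φ=50.545765°, λ=-42.921880°, h=0.000 m
→ merc (R=6378388.0, λ₀=-77.6°): E=3860502.5772, N=6541592.1664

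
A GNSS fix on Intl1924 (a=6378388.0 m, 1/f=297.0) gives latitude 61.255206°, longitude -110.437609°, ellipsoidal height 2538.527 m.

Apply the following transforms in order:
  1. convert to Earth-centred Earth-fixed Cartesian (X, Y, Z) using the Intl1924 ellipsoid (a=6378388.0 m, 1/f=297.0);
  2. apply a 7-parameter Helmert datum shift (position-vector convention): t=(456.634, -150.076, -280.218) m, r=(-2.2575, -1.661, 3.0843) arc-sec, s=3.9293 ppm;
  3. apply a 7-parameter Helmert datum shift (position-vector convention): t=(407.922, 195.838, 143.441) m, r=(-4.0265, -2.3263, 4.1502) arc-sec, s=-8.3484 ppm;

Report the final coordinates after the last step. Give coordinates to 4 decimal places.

start: φ=61.255206°, λ=-110.437609°, h=2538.527 m
→ ECEF (a=6378388.000, f=1/297.0): X=-1074310.2584, Y=-2882939.6378, Z=5571421.2654
→ Helmert 7p (PV): X=-1073859.6021, Y=-2883056.1284, Z=5571185.8409
→ Helmert 7p (PV): X=-1073447.5389, Y=-2882749.0738, Z=5571326.9400

X=-1073447.5389 m, Y=-2882749.0738 m, Z=5571326.9400 m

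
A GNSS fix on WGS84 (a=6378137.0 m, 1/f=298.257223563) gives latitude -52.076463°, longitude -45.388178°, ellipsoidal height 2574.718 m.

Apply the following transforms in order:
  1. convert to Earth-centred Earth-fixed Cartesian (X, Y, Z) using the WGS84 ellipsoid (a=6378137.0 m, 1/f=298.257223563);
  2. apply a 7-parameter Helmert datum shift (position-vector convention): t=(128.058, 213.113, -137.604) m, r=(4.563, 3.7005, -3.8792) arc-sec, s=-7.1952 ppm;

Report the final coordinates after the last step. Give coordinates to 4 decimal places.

X=2759888.7141 m, Y=-2797283.3821 m, Z=-5010280.8276 m

start: φ=-52.076463°, λ=-45.388178°, h=2574.718 m
→ ECEF (a=6378137.000, f=1/298.257223563): X=2759923.0103, Y=-2797575.5512, Z=-5010067.8703
→ Helmert 7p (PV): X=2759888.7141, Y=-2797283.3821, Z=-5010280.8276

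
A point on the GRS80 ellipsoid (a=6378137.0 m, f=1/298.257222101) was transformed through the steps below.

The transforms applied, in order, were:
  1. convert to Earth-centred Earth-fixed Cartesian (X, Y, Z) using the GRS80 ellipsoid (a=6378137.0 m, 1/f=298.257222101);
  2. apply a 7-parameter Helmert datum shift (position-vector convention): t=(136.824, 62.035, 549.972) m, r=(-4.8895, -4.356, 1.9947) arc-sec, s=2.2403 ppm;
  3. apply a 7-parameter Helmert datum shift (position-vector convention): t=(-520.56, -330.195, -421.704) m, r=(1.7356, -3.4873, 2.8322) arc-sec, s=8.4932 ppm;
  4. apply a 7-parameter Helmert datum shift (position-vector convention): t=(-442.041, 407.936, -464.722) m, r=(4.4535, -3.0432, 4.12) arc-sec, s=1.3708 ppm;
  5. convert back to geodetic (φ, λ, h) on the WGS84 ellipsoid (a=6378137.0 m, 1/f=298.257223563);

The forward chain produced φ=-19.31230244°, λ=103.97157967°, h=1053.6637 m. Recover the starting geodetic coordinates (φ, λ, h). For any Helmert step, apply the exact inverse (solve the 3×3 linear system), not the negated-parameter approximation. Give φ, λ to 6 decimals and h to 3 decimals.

φ=-19.310055°, λ=103.962843°, h=549.012 m

start: φ=-19.312302°, λ=103.971580°, h=1053.664 m
→ ECEF (a=6378137.000, f=1/298.257223563): X=-1454060.9194, Y=5844268.0098, Z=-2096353.6588
→ Helmert⁻¹: X=-1453531.0831, Y=5843835.8414, Z=-2095990.7939
→ Helmert⁻¹: X=-1452953.3672, Y=5844118.7184, Z=-2095575.9019
→ Helmert⁻¹: X=-1453074.6833, Y=5844107.3276, Z=-2095951.9569
→ geod (Bowring, a=6378137.000): φ=-19.31005500°, λ=103.96284300°, h=549.0120 m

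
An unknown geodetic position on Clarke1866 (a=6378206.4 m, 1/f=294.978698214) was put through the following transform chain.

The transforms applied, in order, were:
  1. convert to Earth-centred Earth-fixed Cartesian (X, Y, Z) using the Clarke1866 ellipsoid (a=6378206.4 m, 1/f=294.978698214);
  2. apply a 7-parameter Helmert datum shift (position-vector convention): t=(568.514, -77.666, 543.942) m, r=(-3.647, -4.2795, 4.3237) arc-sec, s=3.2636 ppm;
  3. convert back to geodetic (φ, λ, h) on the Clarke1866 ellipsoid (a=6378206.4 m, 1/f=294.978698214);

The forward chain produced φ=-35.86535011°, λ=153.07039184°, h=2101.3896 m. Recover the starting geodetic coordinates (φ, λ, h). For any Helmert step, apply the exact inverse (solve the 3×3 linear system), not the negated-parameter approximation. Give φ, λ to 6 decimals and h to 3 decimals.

φ=-35.864939°, λ=153.071012°, h=2837.999 m

start: φ=-35.865350°, λ=153.070392°, h=2101.390 m
→ ECEF (a=6378206.400, f=1/294.978698214): X=-4615260.8125, Y=2344455.0693, Z=-3717135.4855
→ Helmert⁻¹: X=-4615842.2431, Y=2344687.5707, Z=-3717530.0700
→ geod (Bowring, a=6378206.400): φ=-35.86493900°, λ=153.07101200°, h=2837.9990 m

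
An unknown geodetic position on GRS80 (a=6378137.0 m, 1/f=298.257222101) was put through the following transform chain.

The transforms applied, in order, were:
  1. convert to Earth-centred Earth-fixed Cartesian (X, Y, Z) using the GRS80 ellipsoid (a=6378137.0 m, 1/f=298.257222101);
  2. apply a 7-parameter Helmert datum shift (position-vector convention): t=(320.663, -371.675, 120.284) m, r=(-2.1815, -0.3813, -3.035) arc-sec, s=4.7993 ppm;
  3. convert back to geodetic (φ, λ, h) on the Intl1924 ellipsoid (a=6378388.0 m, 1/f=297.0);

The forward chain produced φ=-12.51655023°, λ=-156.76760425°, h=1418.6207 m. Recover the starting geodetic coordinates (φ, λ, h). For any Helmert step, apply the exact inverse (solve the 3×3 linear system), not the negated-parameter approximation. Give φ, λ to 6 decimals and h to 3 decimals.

start: φ=-12.516550°, λ=-156.767604°, h=1418.621 m
→ ECEF (a=6378388.000, f=1/297.0): X=-5724056.2776, Y=-2457165.5676, Z=-1373565.8297
→ Helmert⁻¹: X=-5724315.8568, Y=-2456851.8014, Z=-1373694.9233
→ geod (Bowring, a=6378137.000): φ=-12.51711600°, λ=-156.77119800°, h=1805.3670 m

φ=-12.517116°, λ=-156.771198°, h=1805.367 m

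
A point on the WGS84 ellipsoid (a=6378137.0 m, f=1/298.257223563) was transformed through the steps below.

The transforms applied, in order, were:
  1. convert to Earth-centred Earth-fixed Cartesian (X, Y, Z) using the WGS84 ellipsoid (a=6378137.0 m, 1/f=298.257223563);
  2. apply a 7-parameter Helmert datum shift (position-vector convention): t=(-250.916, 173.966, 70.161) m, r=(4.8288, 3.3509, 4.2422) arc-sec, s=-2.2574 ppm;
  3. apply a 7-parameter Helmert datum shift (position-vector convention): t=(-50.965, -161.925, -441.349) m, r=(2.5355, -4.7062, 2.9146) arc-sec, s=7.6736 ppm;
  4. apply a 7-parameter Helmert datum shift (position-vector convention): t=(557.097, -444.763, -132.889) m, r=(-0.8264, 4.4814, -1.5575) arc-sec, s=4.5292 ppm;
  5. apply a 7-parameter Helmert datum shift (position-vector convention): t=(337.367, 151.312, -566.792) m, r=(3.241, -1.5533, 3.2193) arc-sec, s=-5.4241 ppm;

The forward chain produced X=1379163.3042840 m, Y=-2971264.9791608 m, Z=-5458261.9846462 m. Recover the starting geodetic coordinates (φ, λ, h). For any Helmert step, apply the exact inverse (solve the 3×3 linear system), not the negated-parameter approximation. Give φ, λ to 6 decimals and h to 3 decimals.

start: X=1379163.3043, Y=-2971264.9792, Z=-5458261.9846 m
→ Helmert⁻¹: X=1378745.9379, Y=-2971539.6831, Z=-5457688.4874
→ Helmert⁻¹: X=1378323.6054, Y=-2971049.1902, Z=-5457512.8376
→ Helmert⁻¹: X=1378197.5036, Y=-2970951.0227, Z=-5457024.5387
→ Helmert⁻¹: X=1378479.0742, Y=-2971287.7990, Z=-5457015.0644
→ geod (Bowring, a=6378137.000): φ=-59.19593900°, λ=-65.11184900°, h=2176.1500 m

φ=-59.195939°, λ=-65.111849°, h=2176.150 m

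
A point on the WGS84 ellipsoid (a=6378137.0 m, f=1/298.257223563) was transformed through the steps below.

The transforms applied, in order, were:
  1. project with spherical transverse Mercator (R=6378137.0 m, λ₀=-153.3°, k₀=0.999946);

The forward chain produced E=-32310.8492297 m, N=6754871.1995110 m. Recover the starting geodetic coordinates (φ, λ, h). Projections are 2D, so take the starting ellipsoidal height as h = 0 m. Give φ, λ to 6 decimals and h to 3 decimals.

φ=60.682008°, λ=-153.892807°, h=0.000 m

start: E=-32310.8492, N=6754871.1995 m
→ tm⁻¹: φ=60.68200800°, λ=-153.89280700°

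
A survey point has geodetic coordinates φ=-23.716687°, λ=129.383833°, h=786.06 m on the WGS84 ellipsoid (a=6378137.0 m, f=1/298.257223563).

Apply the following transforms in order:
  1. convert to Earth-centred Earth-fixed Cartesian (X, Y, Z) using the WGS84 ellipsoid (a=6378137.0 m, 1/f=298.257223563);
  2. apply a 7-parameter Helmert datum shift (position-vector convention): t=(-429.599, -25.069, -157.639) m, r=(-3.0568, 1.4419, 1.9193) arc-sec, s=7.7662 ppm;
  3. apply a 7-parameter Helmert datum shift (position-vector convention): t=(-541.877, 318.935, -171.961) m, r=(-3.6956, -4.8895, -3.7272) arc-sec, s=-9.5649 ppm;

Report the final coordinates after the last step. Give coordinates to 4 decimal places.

X=-3708566.5297 m, Y=4516640.7141 m, Z=-2550437.1567 m

start: φ=-23.716687°, λ=129.383833°, h=786.060 m
→ ECEF (a=6378137.000, f=1/298.257223563): X=-3707683.9361, Y=4516405.9439, Z=-2549902.3120
→ Helmert 7p (PV): X=-3708202.1806, Y=4516343.6605, Z=-2550120.7678
→ Helmert 7p (PV): X=-3708566.5297, Y=4516640.7141, Z=-2550437.1567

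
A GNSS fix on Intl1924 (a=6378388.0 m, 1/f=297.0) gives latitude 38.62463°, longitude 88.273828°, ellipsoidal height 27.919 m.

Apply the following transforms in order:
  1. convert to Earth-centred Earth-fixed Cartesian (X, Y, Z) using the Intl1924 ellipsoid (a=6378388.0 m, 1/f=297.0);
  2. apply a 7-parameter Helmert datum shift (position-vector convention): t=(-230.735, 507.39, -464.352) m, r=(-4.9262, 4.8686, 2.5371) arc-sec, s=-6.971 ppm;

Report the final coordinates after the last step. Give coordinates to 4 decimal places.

start: φ=38.624630°, λ=88.273828°, h=27.919 m
→ ECEF (a=6378388.000, f=1/297.0): X=150303.5990, Y=4987426.6272, Z=3959929.6211
→ Helmert 7p (PV): X=150103.9384, Y=4987995.6725, Z=3959315.0034

X=150103.9384 m, Y=4987995.6725 m, Z=3959315.0034 m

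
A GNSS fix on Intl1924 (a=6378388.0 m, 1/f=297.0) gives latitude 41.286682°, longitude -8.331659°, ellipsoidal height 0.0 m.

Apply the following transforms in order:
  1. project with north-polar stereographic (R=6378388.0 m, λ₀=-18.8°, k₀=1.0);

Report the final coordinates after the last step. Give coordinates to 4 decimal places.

start: φ=41.286682°, λ=-8.331659°, h=0.000 m
→ stereo (R=6378388.0, λ₀=-18.8°): E=1049290.3865, N=-5678974.8966

E=1049290.3865 m, N=-5678974.8966 m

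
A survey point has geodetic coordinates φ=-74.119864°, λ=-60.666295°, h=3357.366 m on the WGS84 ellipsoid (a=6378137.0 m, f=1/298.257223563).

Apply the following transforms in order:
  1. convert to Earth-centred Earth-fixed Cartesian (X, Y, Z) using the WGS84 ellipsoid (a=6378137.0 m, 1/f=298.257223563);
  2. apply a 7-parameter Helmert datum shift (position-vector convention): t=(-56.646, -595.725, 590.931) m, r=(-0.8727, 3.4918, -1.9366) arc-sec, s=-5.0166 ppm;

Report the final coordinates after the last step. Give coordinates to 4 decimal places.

X=857907.6074 m, Y=-1527608.5478 m, Z=-6115228.3820 m

start: φ=-74.119864°, λ=-60.666295°, h=3357.366 m
→ ECEF (a=6378137.000, f=1/298.257223563): X=858086.4276, Y=-1526986.5508, Z=-6115841.9281
→ Helmert 7p (PV): X=857907.6074, Y=-1527608.5478, Z=-6115228.3820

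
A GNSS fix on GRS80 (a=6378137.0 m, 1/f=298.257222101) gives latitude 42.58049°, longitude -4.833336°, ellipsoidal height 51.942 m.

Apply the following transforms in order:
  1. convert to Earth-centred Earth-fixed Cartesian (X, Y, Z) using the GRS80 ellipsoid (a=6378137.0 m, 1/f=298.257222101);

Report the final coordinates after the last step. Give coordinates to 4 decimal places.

start: φ=42.580490°, λ=-4.833336°, h=51.942 m
→ ECEF (a=6378137.000, f=1/298.257222101): X=4686923.3774, Y=-396318.2752, Z=4293337.7255

X=4686923.3774 m, Y=-396318.2752 m, Z=4293337.7255 m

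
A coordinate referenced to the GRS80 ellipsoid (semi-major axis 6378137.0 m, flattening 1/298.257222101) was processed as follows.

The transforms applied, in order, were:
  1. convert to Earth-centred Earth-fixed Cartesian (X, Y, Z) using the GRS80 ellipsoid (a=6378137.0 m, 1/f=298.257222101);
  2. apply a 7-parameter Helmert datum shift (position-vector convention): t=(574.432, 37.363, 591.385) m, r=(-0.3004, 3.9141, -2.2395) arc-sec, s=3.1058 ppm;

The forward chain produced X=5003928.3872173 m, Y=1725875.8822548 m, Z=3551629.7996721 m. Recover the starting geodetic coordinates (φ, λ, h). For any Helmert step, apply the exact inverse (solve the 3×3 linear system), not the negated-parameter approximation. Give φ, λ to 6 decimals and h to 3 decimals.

φ=34.038468°, λ=19.031981°, h=2039.477 m

start: X=5003928.3872, Y=1725875.8823, Z=3551629.7997 m
→ Helmert⁻¹: X=5003252.2908, Y=1725882.3097, Z=3551124.8416
→ geod (Bowring, a=6378137.000): φ=34.03846800°, λ=19.03198100°, h=2039.4770 m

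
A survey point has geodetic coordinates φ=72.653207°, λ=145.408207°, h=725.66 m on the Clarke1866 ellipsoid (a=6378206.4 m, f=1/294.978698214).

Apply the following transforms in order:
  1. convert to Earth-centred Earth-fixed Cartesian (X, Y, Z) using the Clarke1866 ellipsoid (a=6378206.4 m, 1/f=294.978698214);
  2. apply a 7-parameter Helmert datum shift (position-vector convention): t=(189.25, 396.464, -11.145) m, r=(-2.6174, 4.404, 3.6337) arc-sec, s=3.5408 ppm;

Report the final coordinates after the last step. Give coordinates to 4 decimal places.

start: φ=72.653207°, λ=145.408207°, h=725.660 m
→ ECEF (a=6378206.400, f=1/294.978698214): X=-1570533.4943, Y=1083106.4982, Z=6066326.8528
→ Helmert 7p (PV): X=-1570239.3623, Y=1083556.1086, Z=6066356.9762

X=-1570239.3623 m, Y=1083556.1086 m, Z=6066356.9762 m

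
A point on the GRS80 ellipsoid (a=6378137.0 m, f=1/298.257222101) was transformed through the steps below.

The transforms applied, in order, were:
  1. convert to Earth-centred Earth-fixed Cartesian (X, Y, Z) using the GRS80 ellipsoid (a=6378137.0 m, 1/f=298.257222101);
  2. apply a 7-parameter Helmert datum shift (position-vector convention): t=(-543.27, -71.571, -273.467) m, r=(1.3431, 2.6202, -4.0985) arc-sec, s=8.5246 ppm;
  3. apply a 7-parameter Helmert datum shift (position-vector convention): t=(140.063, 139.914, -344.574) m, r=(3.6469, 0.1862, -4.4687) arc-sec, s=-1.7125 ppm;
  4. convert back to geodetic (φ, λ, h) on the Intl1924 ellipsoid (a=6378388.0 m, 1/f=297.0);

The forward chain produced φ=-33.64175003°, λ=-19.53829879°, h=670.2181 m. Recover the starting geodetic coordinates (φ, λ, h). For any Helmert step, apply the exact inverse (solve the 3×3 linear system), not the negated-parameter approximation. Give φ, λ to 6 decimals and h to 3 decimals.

φ=-33.633141°, λ=-19.535851°, h=842.459 m

start: φ=-33.641750°, λ=-19.538299°, h=670.218 m
→ ECEF (a=6378388.000, f=1/297.0): X=5010051.3281, Y=-1777921.9905, Z=-3513858.8040
→ Helmert⁻¹: X=5009961.5368, Y=-1778018.5300, Z=-3513484.2878
→ Helmert⁻¹: X=5010542.0480, Y=-1777855.1186, Z=-3513105.6464
→ geod (Bowring, a=6378137.000): φ=-33.63314100°, λ=-19.53585100°, h=842.4590 m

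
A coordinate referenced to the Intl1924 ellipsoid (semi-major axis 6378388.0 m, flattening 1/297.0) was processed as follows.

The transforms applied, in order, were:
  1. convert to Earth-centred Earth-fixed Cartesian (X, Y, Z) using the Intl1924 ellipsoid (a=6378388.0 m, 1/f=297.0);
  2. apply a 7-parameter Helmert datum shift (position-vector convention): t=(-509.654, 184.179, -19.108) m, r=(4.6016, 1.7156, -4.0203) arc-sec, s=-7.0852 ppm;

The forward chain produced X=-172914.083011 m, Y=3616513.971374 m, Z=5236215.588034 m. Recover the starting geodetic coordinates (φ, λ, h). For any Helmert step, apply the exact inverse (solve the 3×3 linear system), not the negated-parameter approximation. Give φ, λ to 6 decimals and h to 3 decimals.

φ=55.518462°, λ=92.731162°, h=2191.592 m

start: X=-172914.0830, Y=3616513.9714, Z=5236215.5880 m
→ Helmert⁻¹: X=-172519.6908, Y=3616468.8675, Z=5236189.6807
→ geod (Bowring, a=6378388.000): φ=55.51846200°, λ=92.73116200°, h=2191.5920 m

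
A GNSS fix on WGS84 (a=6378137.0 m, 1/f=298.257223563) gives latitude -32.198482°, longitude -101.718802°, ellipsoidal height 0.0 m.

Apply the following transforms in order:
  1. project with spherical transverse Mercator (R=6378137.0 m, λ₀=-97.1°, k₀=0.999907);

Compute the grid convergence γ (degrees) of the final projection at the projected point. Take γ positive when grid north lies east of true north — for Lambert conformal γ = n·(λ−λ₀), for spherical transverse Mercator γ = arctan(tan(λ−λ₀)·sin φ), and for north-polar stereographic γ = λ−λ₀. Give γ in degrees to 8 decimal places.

2.46496970

start: φ=-32.198482°, λ=-101.718802°, h=0.000 m
→ into tm (λ₀=-97.1°): φ=-32.19848200°, λ−λ₀=-4.61880200°
convergence γ = 2.46496970°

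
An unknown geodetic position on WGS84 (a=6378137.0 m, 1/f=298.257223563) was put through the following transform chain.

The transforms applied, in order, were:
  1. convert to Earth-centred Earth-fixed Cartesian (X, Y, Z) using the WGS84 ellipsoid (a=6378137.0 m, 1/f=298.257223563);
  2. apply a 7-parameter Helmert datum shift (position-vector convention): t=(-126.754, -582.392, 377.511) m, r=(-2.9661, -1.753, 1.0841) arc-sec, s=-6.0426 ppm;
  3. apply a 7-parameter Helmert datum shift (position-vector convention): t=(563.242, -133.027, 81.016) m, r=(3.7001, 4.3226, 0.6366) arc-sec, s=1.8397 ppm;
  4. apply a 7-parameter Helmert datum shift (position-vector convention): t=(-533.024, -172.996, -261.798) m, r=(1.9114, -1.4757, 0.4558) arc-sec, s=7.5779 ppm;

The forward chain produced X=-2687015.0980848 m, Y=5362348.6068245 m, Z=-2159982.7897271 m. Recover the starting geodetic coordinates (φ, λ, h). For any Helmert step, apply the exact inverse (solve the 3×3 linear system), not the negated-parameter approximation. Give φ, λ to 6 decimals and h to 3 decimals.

start: X=-2687015.0981, Y=5362348.6068, Z=-2159982.7897 m
→ Helmert⁻¹: X=-2686465.3181, Y=5362466.8893, Z=-2159735.0982
→ Helmert⁻¹: X=-2686961.8007, Y=5362559.5969, Z=-2159964.6470
→ Helmert⁻¹: X=-2686841.4535, Y=5363219.5826, Z=-2160255.2539
→ geod (Bowring, a=6378137.000): φ=-19.92828600°, λ=116.60974600°, h=59.8440 m

φ=-19.928286°, λ=116.609746°, h=59.844 m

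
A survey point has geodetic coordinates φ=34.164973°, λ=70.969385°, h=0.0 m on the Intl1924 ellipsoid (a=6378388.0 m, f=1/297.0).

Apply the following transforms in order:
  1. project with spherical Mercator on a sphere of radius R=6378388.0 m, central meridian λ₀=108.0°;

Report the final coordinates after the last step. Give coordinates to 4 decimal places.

E=-4122391.4284 m, N=4051134.8576 m

start: φ=34.164973°, λ=70.969385°, h=0.000 m
→ merc (R=6378388.0, λ₀=108.0°): E=-4122391.4284, N=4051134.8576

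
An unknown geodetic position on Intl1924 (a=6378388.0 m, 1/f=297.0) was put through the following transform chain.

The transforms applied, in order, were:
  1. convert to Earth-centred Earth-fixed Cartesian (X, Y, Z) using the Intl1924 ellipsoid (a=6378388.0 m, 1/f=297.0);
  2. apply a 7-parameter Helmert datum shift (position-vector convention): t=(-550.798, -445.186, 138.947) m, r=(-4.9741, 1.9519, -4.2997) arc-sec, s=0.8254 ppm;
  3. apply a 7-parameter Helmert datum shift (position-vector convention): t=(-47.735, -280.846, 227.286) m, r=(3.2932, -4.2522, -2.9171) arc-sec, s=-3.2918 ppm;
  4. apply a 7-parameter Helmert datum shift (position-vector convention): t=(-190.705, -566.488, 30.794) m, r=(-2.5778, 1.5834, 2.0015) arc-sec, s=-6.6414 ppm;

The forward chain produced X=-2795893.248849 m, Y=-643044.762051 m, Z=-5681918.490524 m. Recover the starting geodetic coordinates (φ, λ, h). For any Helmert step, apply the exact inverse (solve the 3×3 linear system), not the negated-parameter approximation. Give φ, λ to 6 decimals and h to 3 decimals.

φ=-63.375319°, λ=-167.069999°, h=3798.839 m

start: X=-2795893.2488, Y=-643044.7621, Z=-5681918.4905 m
→ Helmert⁻¹: X=-2795683.7265, Y=-642384.4018, Z=-5682016.5103
→ Helmert⁻¹: X=-2795753.2513, Y=-642235.9297, Z=-5682194.6121
→ Helmert⁻¹: X=-2795132.9966, Y=-641711.4490, Z=-5682370.7944
→ geod (Bowring, a=6378388.000): φ=-63.37531900°, λ=-167.06999900°, h=3798.8390 m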